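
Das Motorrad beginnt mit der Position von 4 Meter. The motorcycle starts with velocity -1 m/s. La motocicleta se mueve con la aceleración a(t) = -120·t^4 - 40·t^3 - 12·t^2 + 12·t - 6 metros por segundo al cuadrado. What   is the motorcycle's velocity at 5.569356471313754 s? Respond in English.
We must find the antiderivative of our acceleration equation a(t) = -120·t^4 - 40·t^3 - 12·t^2 + 12·t - 6 1 time. The antiderivative of acceleration is velocity. Using v(0) = -1, we get v(t) = -24·t^5 - 10·t^4 - 4·t^3 + 6·t^2 - 6·t - 1. From the given velocity equation v(t) = -24·t^5 - 10·t^4 - 4·t^3 + 6·t^2 - 6·t - 1, we substitute t = 5.569356471313754 to get v = -138758.925888469.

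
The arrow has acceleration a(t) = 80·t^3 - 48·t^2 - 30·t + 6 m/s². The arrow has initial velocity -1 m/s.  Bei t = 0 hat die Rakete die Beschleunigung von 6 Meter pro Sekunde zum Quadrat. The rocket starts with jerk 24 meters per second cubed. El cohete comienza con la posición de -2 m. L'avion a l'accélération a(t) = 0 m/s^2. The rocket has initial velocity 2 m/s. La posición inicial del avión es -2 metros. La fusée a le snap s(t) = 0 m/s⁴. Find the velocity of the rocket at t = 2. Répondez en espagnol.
Necesitamos integrar nuestra ecuación del snap s(t) = 0 3 veces. La antiderivada del snap es la sacudida. Usando j(0) = 24, obtenemos j(t) = 24. La integral de la sacudida es la aceleración. Usando a(0) = 6, obtenemos a(t) = 24·t + 6. Tomando ∫a(t)dt y aplicando v(0) = 2, encontramos v(t) = 12·t^2 + 6·t + 2. De la ecuación de la velocidad v(t) = 12·t^2 + 6·t + 2, sustituimos t = 2 para obtener v = 62.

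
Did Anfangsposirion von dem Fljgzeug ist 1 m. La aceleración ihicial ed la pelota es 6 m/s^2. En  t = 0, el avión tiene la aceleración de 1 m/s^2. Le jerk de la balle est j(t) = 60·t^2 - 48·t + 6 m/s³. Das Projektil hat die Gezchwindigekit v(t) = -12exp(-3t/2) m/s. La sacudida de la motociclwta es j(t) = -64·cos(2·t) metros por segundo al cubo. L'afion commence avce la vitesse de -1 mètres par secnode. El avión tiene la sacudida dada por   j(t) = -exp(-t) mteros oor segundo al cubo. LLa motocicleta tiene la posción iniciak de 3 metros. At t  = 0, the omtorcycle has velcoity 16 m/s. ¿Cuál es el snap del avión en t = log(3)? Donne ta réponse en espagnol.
Debemos derivar nuestra ecuación de la sacudida j(t) = -exp(-t) 1 vez. Derivando la sacudida, obtenemos el snap: s(t) = exp(-t). Usando s(t) = exp(-t) y sustituyendo t = log(3), encontramos s = 1/3.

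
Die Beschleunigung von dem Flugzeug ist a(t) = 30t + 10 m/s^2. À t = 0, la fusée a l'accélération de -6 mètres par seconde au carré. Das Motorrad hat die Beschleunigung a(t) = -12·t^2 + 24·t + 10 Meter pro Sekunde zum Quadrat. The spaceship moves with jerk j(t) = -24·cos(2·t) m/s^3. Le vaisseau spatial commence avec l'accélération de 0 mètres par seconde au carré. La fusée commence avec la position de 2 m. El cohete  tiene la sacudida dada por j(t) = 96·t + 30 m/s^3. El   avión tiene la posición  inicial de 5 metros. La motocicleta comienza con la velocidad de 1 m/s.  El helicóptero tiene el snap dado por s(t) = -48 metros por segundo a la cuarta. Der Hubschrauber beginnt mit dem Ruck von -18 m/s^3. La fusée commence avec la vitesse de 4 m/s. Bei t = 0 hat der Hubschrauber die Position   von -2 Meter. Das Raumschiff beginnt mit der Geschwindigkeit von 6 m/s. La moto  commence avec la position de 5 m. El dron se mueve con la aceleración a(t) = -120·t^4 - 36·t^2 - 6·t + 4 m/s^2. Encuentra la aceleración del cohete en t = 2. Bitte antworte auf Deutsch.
Um dies zu lösen, müssen wir 1 Integral unserer Gleichung für den Ruck j(t) = 96·t + 30 finden. Mit ∫j(t)dt und Anwendung von a(0) = -6, finden wir a(t) = 48·t^2 + 30·t - 6. Aus der Gleichung für die Beschleunigung a(t) = 48·t^2 + 30·t - 6, setzen wir t = 2 ein und erhalten a = 246.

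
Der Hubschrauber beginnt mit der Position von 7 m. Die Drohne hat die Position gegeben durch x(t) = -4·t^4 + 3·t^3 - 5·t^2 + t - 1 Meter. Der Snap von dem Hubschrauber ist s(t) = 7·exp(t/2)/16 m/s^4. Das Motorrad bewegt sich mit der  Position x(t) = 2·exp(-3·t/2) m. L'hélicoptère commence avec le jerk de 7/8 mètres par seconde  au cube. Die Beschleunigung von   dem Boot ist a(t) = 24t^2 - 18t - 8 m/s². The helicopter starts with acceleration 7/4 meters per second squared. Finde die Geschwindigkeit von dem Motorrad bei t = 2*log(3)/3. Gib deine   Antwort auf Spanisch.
Para resolver esto, necesitamos tomar 1 derivada de nuestra ecuación de la posición x(t) = 2·exp(-3·t/2). Derivando la posición, obtenemos la velocidad: v(t) = -3·exp(-3·t/2). De la ecuación de la velocidad v(t) = -3·exp(-3·t/2), sustituimos t = 2*log(3)/3 para obtener v = -1.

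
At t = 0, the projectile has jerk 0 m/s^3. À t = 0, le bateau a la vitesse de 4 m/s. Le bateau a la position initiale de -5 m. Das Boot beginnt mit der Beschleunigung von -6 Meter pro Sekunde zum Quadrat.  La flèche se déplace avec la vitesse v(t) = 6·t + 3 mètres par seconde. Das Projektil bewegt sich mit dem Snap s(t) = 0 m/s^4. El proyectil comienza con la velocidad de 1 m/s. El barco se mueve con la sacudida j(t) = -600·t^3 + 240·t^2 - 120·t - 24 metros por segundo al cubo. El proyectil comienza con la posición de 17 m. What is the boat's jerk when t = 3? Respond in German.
Aus der Gleichung für den Ruck j(t) = -600·t^3 + 240·t^2 - 120·t - 24, setzen wir t = 3 ein und erhalten j = -14424.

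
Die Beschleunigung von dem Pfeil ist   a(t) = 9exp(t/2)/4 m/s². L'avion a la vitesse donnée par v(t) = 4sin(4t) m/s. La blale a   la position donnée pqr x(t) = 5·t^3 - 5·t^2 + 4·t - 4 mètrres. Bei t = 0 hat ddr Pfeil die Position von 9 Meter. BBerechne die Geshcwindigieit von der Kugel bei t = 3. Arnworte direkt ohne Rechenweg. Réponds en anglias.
At t = 3, v = 109.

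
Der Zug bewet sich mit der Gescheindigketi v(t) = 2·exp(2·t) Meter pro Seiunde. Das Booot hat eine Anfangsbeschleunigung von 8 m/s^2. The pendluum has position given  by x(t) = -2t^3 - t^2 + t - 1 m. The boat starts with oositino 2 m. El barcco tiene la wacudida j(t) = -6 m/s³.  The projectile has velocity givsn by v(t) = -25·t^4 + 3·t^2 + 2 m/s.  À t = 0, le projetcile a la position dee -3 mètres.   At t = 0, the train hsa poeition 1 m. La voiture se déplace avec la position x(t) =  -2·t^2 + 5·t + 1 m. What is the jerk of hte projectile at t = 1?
Starting from velocity v(t) = -25·t^4 + 3·t^2 + 2, we take 2 derivatives. Taking d/dt of v(t), we find a(t) = -100·t^3 + 6·t. Differentiating acceleration, we get jerk: j(t) = 6 - 300·t^2. We have jerk j(t) = 6 - 300·t^2. Substituting t = 1: j(1) = -294.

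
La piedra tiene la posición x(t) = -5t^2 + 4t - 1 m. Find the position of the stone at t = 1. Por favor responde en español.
Usando x(t) = -5·t^2 + 4·t - 1 y sustituyendo t = 1, encontramos x = -2.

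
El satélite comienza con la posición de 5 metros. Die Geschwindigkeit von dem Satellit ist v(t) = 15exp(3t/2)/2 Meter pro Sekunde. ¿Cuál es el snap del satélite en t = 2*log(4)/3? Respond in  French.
Nous devons dériver notre équation de la vitesse v(t) = 15·exp(3·t/2)/2 3 fois. La dérivée de la vitesse donne l'accélération: a(t) = 45·exp(3·t/2)/4. En prenant d/dt de a(t), nous trouvons j(t) = 135·exp(3·t/2)/8. La dérivée du jerk donne le snap: s(t) = 405·exp(3·t/2)/16. Nous avons le snap s(t) = 405·exp(3·t/2)/16. En substituant t = 2*log(4)/3: s(2*log(4)/3) = 405/4.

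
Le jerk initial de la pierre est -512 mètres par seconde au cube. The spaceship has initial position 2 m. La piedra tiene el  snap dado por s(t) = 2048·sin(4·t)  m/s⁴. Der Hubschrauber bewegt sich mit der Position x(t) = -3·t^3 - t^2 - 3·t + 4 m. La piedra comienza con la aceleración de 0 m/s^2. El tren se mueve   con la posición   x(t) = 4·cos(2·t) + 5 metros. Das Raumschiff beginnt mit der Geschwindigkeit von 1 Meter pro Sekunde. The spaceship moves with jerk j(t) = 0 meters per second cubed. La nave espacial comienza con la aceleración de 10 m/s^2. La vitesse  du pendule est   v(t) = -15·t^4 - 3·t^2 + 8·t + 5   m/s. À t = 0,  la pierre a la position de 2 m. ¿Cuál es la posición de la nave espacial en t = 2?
Para resolver esto, necesitamos tomar 3 integrales de nuestra ecuación de la sacudida j(t) = 0. Integrando la sacudida y usando la condición inicial a(0) = 10, obtenemos a(t) = 10. La integral de la aceleración, con v(0) = 1, da la velocidad: v(t) = 10·t + 1. Tomando ∫v(t)dt y aplicando x(0) = 2, encontramos x(t) = 5·t^2 + t + 2. Tenemos la posición x(t) = 5·t^2 + t + 2. Sustituyendo t = 2: x(2) = 24.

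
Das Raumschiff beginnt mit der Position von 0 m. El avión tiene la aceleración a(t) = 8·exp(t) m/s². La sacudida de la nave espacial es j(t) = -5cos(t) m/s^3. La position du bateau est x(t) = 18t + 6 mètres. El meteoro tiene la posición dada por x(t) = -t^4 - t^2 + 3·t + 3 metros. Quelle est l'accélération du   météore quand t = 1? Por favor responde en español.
Debemos derivar nuestra ecuación de la posición x(t) = -t^4 - t^2 + 3·t + 3 2 veces. Derivando la posición, obtenemos la velocidad: v(t) = -4·t^3 - 2·t + 3. La derivada de la velocidad da la aceleración: a(t) = -12·t^2 - 2. De la ecuación de la aceleración a(t) = -12·t^2 - 2, sustituimos t = 1 para obtener a = -14.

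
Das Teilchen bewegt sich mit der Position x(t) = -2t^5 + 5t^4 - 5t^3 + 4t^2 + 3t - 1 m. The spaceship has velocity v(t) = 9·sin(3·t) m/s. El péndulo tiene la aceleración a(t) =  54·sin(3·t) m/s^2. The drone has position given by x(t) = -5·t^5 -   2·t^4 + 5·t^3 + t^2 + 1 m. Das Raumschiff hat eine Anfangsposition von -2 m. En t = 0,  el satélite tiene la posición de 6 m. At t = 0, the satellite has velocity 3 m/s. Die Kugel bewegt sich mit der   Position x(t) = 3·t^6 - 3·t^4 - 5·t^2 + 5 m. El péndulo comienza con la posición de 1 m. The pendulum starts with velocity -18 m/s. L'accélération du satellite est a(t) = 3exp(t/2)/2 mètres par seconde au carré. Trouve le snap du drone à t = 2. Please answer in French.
En partant de la position x(t) = -5·t^5 - 2·t^4 + 5·t^3 + t^2 + 1, nous prenons 4 dérivées. La dérivée de la position donne la vitesse: v(t) = -25·t^4 - 8·t^3 + 15·t^2 + 2·t. En dérivant la vitesse, nous obtenons l'accélération: a(t) = -100·t^3 - 24·t^2 + 30·t + 2. La dérivée de l'accélération donne le jerk: j(t) = -300·t^2 - 48·t + 30. En prenant d/dt de j(t), nous trouvons s(t) = -600·t - 48. Nous avons le snap s(t) = -600·t - 48. En substituant t = 2: s(2) = -1248.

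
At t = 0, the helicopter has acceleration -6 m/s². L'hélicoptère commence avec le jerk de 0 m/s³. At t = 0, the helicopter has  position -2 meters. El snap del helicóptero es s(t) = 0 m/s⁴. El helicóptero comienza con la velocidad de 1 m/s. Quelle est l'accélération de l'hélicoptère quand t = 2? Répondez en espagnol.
Para resolver esto, necesitamos tomar 2 integrales de nuestra ecuación del snap s(t) = 0. Tomando ∫s(t)dt y aplicando j(0) = 0, encontramos j(t) = 0. La antiderivada de la sacudida es la aceleración. Usando a(0) = -6, obtenemos a(t) = -6. Tenemos la aceleración a(t) = -6. Sustituyendo t = 2: a(2) = -6.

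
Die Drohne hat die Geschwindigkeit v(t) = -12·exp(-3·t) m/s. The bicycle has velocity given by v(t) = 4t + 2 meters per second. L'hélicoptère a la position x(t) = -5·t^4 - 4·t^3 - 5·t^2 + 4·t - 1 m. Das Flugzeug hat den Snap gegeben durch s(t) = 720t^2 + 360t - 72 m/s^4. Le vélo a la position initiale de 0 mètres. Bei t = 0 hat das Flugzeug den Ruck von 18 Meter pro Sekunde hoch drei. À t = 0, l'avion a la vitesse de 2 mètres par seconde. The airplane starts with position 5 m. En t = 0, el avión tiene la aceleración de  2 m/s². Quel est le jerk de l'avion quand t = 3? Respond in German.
Um dies zu lösen, müssen wir 1 Integral unserer Gleichung für den Snap s(t) = 720·t^2 + 360·t - 72 finden. Das Integral von dem Snap, mit j(0) = 18, ergibt den Ruck: j(t) = 240·t^3 + 180·t^2 - 72·t + 18. Aus der Gleichung für den Ruck j(t) = 240·t^3 + 180·t^2 - 72·t + 18, setzen wir t = 3 ein und erhalten j = 7902.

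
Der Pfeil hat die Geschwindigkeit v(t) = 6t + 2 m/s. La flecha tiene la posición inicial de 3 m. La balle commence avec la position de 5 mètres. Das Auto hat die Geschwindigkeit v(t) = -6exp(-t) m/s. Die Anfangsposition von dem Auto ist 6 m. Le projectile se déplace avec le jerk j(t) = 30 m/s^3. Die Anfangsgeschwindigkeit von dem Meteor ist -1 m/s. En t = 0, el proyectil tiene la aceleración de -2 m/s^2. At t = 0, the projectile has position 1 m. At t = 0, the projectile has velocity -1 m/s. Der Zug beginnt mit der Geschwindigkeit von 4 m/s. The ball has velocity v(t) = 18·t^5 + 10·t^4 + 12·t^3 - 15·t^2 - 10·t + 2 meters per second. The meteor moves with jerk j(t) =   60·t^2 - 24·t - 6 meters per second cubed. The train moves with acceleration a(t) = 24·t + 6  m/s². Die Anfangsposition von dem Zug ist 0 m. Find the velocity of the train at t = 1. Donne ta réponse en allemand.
Wir müssen unsere Gleichung für die Beschleunigung a(t) = 24·t + 6 1-mal integrieren. Das Integral von der Beschleunigung, mit v(0) = 4, ergibt die Geschwindigkeit: v(t) = 12·t^2 + 6·t + 4. Aus der Gleichung für die Geschwindigkeit v(t) = 12·t^2 + 6·t + 4, setzen wir t = 1 ein und erhalten v = 22.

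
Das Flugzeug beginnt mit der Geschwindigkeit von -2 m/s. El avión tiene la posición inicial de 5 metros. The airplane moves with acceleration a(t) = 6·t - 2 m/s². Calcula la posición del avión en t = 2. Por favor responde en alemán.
Wir müssen unsere Gleichung für die Beschleunigung a(t) = 6·t - 2 2-mal integrieren. Das Integral von der Beschleunigung, mit v(0) = -2, ergibt die Geschwindigkeit: v(t) = 3·t^2 - 2·t - 2. Das Integral von der Geschwindigkeit, mit x(0) = 5, ergibt die Position: x(t) = t^3 - t^2 - 2·t + 5. Wir haben die Position x(t) = t^3 - t^2 - 2·t + 5. Durch Einsetzen von t = 2: x(2) = 5.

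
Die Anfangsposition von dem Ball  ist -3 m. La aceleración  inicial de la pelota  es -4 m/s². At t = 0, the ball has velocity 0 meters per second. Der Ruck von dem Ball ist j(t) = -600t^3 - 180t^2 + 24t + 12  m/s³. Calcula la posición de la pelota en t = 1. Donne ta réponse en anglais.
To find the answer, we compute 3 integrals of j(t) = -600·t^3 - 180·t^2 + 24·t + 12. Finding the integral of j(t) and using a(0) = -4: a(t) = -150·t^4 - 60·t^3 + 12·t^2 + 12·t - 4. Integrating acceleration and using the initial condition v(0) = 0, we get v(t) = t·(-30·t^4 - 15·t^3 + 4·t^2 + 6·t - 4). Integrating velocity and using the initial condition x(0) = -3, we get x(t) = -5·t^6 - 3·t^5 + t^4 + 2·t^3 - 2·t^2 - 3. Using x(t) = -5·t^6 - 3·t^5 + t^4 + 2·t^3 - 2·t^2 - 3 and substituting t = 1, we find x = -10.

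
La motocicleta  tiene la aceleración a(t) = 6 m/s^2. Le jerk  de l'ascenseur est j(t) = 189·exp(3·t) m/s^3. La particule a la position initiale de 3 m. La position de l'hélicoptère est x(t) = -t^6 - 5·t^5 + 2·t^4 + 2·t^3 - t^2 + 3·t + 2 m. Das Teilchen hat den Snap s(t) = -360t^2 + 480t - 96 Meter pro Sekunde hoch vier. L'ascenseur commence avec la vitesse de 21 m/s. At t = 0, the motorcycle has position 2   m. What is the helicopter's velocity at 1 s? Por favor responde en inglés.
To solve this, we need to take 1 derivative of our position equation x(t) = -t^6 - 5·t^5 + 2·t^4 + 2·t^3 - t^2 + 3·t + 2. Differentiating position, we get velocity: v(t) = -6·t^5 - 25·t^4 + 8·t^3 + 6·t^2 - 2·t + 3. Using v(t) = -6·t^5 - 25·t^4 + 8·t^3 + 6·t^2 - 2·t + 3 and substituting t = 1, we find v = -16.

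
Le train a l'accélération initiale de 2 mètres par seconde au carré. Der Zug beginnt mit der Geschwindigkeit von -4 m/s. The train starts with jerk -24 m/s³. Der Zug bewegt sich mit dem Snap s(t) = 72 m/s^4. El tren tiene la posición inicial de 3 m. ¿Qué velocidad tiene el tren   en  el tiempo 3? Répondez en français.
Pour résoudre ceci, nous devons prendre 3 primitives de notre équation du snap s(t) = 72. La primitive du snap est le jerk. En utilisant j(0) = -24, nous obtenons j(t) = 72·t - 24. La primitive du jerk est l'accélération. En utilisant a(0) = 2, nous obtenons a(t) = 36·t^2 - 24·t + 2. En prenant ∫a(t)dt et en appliquant v(0) = -4, nous trouvons v(t) = 12·t^3 - 12·t^2 + 2·t - 4. Nous avons la vitesse v(t) = 12·t^3 - 12·t^2 + 2·t - 4. En substituant t = 3: v(3) = 218.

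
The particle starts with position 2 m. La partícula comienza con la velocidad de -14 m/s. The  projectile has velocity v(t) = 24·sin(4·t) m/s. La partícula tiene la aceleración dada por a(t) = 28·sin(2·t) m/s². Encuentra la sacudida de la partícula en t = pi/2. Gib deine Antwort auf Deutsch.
Wir müssen unsere Gleichung für die Beschleunigung a(t) = 28·sin(2·t) 1-mal ableiten. Mit d/dt von a(t) finden wir j(t) = 56·cos(2·t). Aus der Gleichung für den Ruck j(t) = 56·cos(2·t), setzen wir t = pi/2 ein und erhalten j = -56.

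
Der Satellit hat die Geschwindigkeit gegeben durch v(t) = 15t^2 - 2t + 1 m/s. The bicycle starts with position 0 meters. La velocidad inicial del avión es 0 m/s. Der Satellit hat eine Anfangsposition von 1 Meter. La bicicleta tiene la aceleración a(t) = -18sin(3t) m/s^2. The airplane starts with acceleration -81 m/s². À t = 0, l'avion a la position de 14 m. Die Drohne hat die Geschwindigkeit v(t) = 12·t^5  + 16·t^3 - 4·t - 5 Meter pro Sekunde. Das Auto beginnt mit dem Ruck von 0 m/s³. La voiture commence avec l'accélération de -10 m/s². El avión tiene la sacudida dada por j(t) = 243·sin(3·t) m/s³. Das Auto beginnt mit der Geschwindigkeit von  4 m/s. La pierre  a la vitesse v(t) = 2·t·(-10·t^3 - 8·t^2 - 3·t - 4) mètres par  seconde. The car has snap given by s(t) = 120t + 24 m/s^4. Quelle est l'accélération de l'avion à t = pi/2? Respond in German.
Um dies zu lösen, müssen wir 1 Stammfunktion unserer Gleichung für den Ruck j(t) = 243·sin(3·t) finden. Durch Integration von dem Ruck und Verwendung der Anfangsbedingung a(0) = -81, erhalten wir a(t) = -81·cos(3·t). Mit a(t) = -81·cos(3·t) und Einsetzen von t = pi/2, finden wir a = 0.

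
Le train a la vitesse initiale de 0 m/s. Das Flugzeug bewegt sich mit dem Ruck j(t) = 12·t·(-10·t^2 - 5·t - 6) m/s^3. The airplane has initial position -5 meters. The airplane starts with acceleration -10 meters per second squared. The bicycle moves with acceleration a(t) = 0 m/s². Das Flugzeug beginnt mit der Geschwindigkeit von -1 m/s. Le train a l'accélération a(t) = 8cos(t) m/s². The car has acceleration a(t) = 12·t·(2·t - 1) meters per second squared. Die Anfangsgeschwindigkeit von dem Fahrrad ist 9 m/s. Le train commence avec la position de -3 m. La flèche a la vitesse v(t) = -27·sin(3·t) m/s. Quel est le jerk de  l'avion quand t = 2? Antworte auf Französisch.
Nous avons le jerk j(t) = 12·t·(-10·t^2 - 5·t - 6). En substituant t = 2: j(2) = -1344.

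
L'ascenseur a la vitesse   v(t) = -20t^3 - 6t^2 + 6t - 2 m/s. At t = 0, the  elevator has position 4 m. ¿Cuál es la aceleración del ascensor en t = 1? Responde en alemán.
Wir müssen unsere Gleichung für die Geschwindigkeit v(t) = -20·t^3 - 6·t^2 + 6·t - 2 1-mal ableiten. Die Ableitung von der Geschwindigkeit ergibt die Beschleunigung: a(t) = -60·t^2 - 12·t + 6. Wir haben die Beschleunigung a(t) = -60·t^2 - 12·t + 6. Durch Einsetzen von t = 1: a(1) = -66.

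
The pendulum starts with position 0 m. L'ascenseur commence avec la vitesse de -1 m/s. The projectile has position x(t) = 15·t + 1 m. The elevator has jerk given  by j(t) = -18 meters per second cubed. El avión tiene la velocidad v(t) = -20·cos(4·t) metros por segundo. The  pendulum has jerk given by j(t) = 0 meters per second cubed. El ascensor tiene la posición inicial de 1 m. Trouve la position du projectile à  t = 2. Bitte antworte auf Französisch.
En utilisant x(t) = 15·t + 1 et en substituant t = 2, nous trouvons x = 31.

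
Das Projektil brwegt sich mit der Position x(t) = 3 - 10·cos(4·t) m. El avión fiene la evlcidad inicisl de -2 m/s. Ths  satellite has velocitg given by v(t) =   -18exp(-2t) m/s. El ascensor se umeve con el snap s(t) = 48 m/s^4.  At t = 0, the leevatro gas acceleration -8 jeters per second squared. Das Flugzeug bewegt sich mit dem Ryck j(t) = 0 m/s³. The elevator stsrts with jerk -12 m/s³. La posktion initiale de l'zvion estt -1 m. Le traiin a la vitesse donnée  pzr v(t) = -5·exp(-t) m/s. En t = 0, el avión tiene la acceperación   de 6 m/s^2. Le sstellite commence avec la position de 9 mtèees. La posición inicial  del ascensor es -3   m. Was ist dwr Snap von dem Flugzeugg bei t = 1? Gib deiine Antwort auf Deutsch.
Wir müssen unsere Gleichung für den Ruck j(t) = 0 1-mal ableiten. Durch Ableiten von dem Ruck erhalten wir den Snap: s(t) = 0. Wir haben den Snap s(t) = 0. Durch Einsetzen von t = 1: s(1) = 0.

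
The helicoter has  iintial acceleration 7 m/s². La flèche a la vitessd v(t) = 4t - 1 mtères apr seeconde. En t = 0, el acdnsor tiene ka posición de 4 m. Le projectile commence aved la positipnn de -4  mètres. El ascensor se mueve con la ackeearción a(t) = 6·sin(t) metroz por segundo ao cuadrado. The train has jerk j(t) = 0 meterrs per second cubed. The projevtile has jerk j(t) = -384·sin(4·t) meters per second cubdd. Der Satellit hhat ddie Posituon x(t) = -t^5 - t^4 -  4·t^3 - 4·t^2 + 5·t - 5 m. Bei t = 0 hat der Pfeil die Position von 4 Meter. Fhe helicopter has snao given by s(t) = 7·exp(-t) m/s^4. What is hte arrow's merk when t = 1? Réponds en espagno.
Para resolver esto, necesitamos tomar 2 derivadas de nuestra ecuación de la velocidad v(t) = 4·t - 1. Tomando d/dt de v(t), encontramos a(t) = 4. La derivada de la aceleración da la sacudida: j(t) = 0. De la ecuación de la sacudida j(t) = 0, sustituimos t = 1 para obtener j = 0.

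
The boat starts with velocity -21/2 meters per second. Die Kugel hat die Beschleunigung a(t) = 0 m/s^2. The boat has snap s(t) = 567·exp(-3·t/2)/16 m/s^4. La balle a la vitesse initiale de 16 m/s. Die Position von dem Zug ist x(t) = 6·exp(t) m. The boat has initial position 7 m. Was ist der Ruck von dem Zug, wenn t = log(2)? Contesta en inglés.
Starting from position x(t) = 6·exp(t), we take 3 derivatives. Differentiating position, we get velocity: v(t) = 6·exp(t). The derivative of velocity gives acceleration: a(t) = 6·exp(t). The derivative of acceleration gives jerk: j(t) = 6·exp(t). We have jerk j(t) = 6·exp(t). Substituting t = log(2): j(log(2)) = 12.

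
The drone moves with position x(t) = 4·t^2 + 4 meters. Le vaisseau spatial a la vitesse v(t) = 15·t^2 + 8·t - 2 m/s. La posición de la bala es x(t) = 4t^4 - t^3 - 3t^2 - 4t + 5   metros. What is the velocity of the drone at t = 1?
Starting from position x(t) = 4·t^2 + 4, we take 1 derivative. The derivative of position gives velocity: v(t) = 8·t. Using v(t) = 8·t and substituting t = 1, we find v = 8.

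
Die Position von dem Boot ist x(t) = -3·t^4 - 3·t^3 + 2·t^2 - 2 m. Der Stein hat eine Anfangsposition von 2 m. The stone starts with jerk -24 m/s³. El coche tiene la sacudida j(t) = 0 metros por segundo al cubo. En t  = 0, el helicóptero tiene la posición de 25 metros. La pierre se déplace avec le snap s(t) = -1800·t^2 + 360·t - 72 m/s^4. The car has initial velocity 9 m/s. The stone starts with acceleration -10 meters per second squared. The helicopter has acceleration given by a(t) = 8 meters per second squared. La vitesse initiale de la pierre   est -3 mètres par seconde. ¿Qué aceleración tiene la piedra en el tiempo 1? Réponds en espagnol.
Para resolver esto, necesitamos tomar 2 integrales de nuestra ecuación del snap s(t) = -1800·t^2 + 360·t - 72. Integrando el snap y usando la condición inicial j(0) = -24, obtenemos j(t) = -600·t^3 + 180·t^2 - 72·t - 24. La integral de la sacudida es la aceleración. Usando a(0) = -10, obtenemos a(t) = -150·t^4 + 60·t^3 - 36·t^2 - 24·t - 10. De la ecuación de la aceleración a(t) = -150·t^4 + 60·t^3 - 36·t^2 - 24·t - 10, sustituimos t = 1 para obtener a = -160.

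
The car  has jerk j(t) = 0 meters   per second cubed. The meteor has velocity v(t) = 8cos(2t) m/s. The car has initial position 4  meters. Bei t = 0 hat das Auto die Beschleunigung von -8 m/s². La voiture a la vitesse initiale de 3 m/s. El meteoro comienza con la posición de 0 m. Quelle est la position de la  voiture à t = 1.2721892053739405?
En partant du jerk j(t) = 0, nous prenons 3 intégrales. L'intégrale du jerk, avec a(0) = -8, donne l'accélération: a(t) = -8. La primitive de l'accélération, avec v(0) = 3, donne la vitesse: v(t) = 3 - 8·t. La primitive de la vitesse, avec x(0) = 4, donne la position: x(t) = -4·t^2 + 3·t + 4. Nous avons la position x(t) = -4·t^2 + 3·t + 4. En substituant t = 1.2721892053739405: x(1.2721892053739405) = 1.34270611904191.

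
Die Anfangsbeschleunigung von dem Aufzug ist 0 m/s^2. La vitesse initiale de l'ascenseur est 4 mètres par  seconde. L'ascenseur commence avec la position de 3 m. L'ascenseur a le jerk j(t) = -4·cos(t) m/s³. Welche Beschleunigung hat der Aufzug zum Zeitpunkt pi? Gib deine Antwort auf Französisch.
Nous devons intégrer notre équation du jerk j(t) = -4·cos(t) 1 fois. En prenant ∫j(t)dt et en appliquant a(0) = 0, nous trouvons a(t) = -4·sin(t). De l'équation de l'accélération a(t) = -4·sin(t), nous substituons t = pi pour obtenir a = 0.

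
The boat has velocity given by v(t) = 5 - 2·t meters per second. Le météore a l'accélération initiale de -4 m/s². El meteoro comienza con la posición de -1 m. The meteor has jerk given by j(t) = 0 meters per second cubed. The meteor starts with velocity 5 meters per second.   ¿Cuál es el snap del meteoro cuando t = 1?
Para resolver esto, necesitamos tomar 1 derivada de nuestra ecuación de la sacudida j(t) = 0. Derivando la sacudida, obtenemos el snap: s(t) = 0. Tenemos el snap s(t) = 0. Sustituyendo t = 1: s(1) = 0.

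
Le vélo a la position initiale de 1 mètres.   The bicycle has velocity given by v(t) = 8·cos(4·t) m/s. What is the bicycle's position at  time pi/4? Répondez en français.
Pour résoudre ceci, nous devons prendre 1 primitive de notre équation de la vitesse v(t) = 8·cos(4·t). L'intégrale de la vitesse est la position. En utilisant x(0) = 1, nous obtenons x(t) = 2·sin(4·t) + 1. En utilisant x(t) = 2·sin(4·t) + 1 et en substituant t = pi/4, nous trouvons x = 1.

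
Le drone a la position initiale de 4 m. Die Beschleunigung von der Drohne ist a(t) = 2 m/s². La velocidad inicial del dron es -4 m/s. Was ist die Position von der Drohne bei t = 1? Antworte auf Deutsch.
Wir müssen das Integral unserer Gleichung für die Beschleunigung a(t) = 2 2-mal finden. Durch Integration von der Beschleunigung und Verwendung der Anfangsbedingung v(0) = -4, erhalten wir v(t) = 2·t - 4. Das Integral von der Geschwindigkeit ist die Position. Mit x(0) = 4 erhalten wir x(t) = t^2 - 4·t + 4. Wir haben die Position x(t) = t^2 - 4·t + 4. Durch Einsetzen von t = 1: x(1) = 1.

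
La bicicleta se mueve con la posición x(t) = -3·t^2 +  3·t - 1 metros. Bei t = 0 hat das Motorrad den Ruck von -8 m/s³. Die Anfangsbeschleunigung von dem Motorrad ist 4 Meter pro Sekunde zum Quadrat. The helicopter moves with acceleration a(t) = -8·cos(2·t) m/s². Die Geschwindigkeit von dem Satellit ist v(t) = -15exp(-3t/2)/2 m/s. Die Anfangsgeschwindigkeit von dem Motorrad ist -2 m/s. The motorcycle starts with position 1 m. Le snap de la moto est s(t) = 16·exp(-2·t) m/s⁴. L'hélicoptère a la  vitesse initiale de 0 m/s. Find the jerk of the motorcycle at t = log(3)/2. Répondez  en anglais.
To find the answer, we compute 1 antiderivative of s(t) = 16·exp(-2·t). Finding the integral of s(t) and using j(0) = -8: j(t) = -8·exp(-2·t). Using j(t) = -8·exp(-2·t) and substituting t = log(3)/2, we find j = -8/3.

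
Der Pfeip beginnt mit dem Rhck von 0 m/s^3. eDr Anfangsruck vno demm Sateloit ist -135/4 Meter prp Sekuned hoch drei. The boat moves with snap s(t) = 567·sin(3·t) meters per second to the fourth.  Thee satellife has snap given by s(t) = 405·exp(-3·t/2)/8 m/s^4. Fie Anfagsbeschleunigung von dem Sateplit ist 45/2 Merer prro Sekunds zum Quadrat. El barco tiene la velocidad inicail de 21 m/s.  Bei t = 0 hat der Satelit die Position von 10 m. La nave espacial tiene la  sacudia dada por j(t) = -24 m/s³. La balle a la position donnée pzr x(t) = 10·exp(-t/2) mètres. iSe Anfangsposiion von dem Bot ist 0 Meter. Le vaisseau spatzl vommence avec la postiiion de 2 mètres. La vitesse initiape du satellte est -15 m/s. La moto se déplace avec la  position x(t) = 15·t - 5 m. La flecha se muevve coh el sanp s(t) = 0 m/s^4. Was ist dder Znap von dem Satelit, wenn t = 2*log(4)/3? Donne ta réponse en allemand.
Wir haben den Snap s(t) = 405·exp(-3·t/2)/8. Durch Einsetzen von t = 2*log(4)/3: s(2*log(4)/3) = 405/32.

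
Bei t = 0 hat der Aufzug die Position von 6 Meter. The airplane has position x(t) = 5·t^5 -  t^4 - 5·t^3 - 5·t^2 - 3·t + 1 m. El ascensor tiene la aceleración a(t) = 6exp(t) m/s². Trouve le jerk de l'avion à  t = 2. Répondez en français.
En partant de la position x(t) = 5·t^5 - t^4 - 5·t^3 - 5·t^2 - 3·t + 1, nous prenons 3 dérivées. La dérivée de la position donne la vitesse: v(t) = 25·t^4 - 4·t^3 - 15·t^2 - 10·t - 3. En dérivant la vitesse, nous obtenons l'accélération: a(t) = 100·t^3 - 12·t^2 - 30·t - 10. La dérivée de l'accélération donne le jerk: j(t) = 300·t^2 - 24·t - 30. Nous avons le jerk j(t) = 300·t^2 - 24·t - 30. En substituant t = 2: j(2) = 1122.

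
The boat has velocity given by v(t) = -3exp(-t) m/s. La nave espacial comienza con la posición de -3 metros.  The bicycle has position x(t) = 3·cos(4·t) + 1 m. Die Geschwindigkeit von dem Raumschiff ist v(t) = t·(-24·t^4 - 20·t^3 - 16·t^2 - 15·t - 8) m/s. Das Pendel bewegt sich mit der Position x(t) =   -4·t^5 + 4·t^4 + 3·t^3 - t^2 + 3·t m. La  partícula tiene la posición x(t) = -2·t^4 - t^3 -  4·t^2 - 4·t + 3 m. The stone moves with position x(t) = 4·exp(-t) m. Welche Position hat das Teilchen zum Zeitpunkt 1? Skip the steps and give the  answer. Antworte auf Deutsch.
Die Antwort ist -8.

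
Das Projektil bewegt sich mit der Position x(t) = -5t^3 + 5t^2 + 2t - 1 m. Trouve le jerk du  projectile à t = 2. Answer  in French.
Pour résoudre ceci, nous devons prendre 3 dérivées de notre équation de la position x(t) = -5·t^3 + 5·t^2 + 2·t - 1. En dérivant la position, nous obtenons la vitesse: v(t) = -15·t^2 + 10·t + 2. En dérivant la vitesse, nous obtenons l'accélération: a(t) = 10 - 30·t. En prenant d/dt de a(t), nous trouvons j(t) = -30. De l'équation du jerk j(t) = -30, nous substituons t = 2 pour obtenir j = -30.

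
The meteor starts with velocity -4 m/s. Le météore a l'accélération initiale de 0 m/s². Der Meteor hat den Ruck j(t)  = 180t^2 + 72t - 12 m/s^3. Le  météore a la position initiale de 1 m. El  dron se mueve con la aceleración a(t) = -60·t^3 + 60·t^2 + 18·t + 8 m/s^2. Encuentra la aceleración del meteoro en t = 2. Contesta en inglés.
To find the answer, we compute 1 antiderivative of j(t) = 180·t^2 + 72·t - 12. Finding the integral of j(t) and using a(0) = 0: a(t) = 12·t·(5·t^2 + 3·t - 1). Using a(t) = 12·t·(5·t^2 + 3·t - 1) and substituting t = 2, we find a = 600.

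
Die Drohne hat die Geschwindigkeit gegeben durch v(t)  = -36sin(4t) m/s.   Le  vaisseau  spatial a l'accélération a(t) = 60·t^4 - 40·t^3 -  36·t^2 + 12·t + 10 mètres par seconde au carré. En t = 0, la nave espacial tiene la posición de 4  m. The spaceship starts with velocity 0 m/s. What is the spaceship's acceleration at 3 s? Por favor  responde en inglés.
Using a(t) = 60·t^4 - 40·t^3 - 36·t^2 + 12·t + 10 and substituting t = 3, we find a = 3502.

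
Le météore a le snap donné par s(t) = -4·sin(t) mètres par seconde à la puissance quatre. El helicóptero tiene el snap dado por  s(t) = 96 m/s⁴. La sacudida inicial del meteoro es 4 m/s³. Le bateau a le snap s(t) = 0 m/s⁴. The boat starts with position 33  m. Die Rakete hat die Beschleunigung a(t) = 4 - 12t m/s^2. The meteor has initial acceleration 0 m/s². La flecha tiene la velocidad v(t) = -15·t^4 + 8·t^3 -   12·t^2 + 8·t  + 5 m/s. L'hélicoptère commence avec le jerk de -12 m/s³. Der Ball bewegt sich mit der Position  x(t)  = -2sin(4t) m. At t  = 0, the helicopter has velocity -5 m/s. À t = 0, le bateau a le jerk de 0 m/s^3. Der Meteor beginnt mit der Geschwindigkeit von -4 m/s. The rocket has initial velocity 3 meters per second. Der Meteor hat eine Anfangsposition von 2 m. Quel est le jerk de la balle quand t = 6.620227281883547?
En partant de la position x(t) = -2·sin(4·t), nous prenons 3 dérivées. La dérivée de la position donne la vitesse: v(t) = -8·cos(4·t). En dérivant la vitesse, nous obtenons l'accélération: a(t) = 32·sin(4·t). En prenant d/dt de a(t), nous trouvons j(t) = 128·cos(4·t). Nous avons le jerk j(t) = 128·cos(4·t). En substituant t = 6.620227281883547: j(6.620227281883547) = 28.2616246341156.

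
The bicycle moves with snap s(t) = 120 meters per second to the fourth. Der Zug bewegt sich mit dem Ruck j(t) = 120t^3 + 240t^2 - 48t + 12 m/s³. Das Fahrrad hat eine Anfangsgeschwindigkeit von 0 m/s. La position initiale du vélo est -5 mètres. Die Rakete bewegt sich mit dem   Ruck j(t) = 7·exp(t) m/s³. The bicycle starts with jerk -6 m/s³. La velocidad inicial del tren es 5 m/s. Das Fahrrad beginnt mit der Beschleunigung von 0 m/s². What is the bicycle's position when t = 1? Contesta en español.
Para resolver esto, necesitamos tomar 4 antiderivadas de nuestra ecuación del snap s(t) = 120. Integrando el snap y usando la condición inicial j(0) = -6, obtenemos j(t) = 120·t - 6. Tomando ∫j(t)dt y aplicando a(0) = 0, encontramos a(t) = 6·t·(10·t - 1). La integral de la aceleración es la velocidad. Usando v(0) = 0, obtenemos v(t) = t^2·(20·t - 3). La antiderivada de la velocidad, con x(0) = -5, da la posición: x(t) = 5·t^4 - t^3 - 5. Usando x(t) = 5·t^4 - t^3 - 5 y sustituyendo t = 1, encontramos x = -1.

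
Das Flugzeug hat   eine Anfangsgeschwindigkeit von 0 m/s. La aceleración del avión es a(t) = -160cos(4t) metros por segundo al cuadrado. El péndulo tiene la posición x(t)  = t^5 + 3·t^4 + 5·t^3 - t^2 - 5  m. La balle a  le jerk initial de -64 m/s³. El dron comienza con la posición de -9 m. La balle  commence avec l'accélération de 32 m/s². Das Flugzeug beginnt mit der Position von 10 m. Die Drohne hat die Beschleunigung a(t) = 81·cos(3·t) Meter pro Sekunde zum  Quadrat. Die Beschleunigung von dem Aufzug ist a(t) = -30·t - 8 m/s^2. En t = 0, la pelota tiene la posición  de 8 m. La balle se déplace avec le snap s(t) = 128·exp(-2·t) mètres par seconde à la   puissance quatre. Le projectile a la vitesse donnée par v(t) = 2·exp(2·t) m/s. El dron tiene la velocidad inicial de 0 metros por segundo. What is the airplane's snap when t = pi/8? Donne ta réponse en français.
Pour résoudre ceci, nous devons prendre 2 dérivées de notre équation de l'accélération a(t) = -160·cos(4·t). La dérivée de l'accélération donne le jerk: j(t) = 640·sin(4·t). La dérivée du jerk donne le snap: s(t) = 2560·cos(4·t). De l'équation du snap s(t) = 2560·cos(4·t), nous substituons t = pi/8 pour obtenir s = 0.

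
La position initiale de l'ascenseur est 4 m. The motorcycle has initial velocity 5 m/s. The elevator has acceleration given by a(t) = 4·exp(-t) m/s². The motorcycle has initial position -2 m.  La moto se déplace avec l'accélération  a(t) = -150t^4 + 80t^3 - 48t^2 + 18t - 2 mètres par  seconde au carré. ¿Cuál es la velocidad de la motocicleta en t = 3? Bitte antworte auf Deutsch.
Wir müssen die Stammfunktion unserer Gleichung für die Beschleunigung a(t) = -150·t^4 + 80·t^3 - 48·t^2 + 18·t - 2 1-mal finden. Das Integral von der Beschleunigung, mit v(0) = 5, ergibt die Geschwindigkeit: v(t) = -30·t^5 + 20·t^4 - 16·t^3 + 9·t^2 - 2·t + 5. Wir haben die Geschwindigkeit v(t) = -30·t^5 + 20·t^4 - 16·t^3 + 9·t^2 - 2·t + 5. Durch Einsetzen von t = 3: v(3) = -6022.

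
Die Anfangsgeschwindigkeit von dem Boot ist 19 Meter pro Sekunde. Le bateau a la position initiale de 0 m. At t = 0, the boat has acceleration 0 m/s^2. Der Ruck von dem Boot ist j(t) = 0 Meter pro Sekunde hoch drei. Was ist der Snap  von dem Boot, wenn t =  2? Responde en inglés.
To solve this, we need to take 1 derivative of our jerk equation j(t) = 0. Differentiating jerk, we get snap: s(t) = 0. From the given snap equation s(t) = 0, we substitute t = 2 to get s = 0.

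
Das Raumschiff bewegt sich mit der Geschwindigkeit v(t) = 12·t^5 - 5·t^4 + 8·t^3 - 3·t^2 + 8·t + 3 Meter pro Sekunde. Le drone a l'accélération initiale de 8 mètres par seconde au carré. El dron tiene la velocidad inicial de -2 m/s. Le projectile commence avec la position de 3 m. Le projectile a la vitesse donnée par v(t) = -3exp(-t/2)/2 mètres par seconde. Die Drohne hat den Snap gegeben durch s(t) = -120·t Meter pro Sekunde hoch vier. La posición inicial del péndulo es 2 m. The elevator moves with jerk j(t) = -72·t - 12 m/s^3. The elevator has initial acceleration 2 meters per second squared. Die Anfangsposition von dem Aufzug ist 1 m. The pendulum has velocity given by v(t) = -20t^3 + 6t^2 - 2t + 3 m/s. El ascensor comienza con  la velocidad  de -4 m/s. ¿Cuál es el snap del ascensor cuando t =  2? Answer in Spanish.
Debemos derivar nuestra ecuación de la sacudida j(t) = -72·t - 12 1 vez. Derivando la sacudida, obtenemos el snap: s(t) = -72. De la ecuación del snap s(t) = -72, sustituimos t = 2 para obtener s = -72.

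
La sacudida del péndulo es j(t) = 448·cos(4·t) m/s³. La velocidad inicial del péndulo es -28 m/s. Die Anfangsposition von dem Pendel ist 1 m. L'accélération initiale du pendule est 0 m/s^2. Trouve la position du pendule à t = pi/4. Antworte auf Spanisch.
Debemos encontrar la antiderivada de nuestra ecuación de la sacudida j(t) = 448·cos(4·t) 3 veces. Tomando ∫j(t)dt y aplicando a(0) = 0, encontramos a(t) = 112·sin(4·t). La antiderivada de la aceleración es la velocidad. Usando v(0) = -28, obtenemos v(t) = -28·cos(4·t). Tomando ∫v(t)dt y aplicando x(0) = 1, encontramos x(t) = 1 - 7·sin(4·t). De la ecuación de la posición x(t) = 1 - 7·sin(4·t), sustituimos t = pi/4 para obtener x = 1.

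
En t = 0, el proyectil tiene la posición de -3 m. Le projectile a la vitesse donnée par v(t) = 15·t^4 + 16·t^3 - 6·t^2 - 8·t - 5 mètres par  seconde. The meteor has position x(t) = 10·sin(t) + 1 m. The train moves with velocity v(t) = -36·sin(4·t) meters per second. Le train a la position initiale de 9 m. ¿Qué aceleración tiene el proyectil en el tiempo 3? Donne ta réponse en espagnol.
Para resolver esto, necesitamos tomar 1 derivada de nuestra ecuación de la velocidad v(t) = 15·t^4 + 16·t^3 - 6·t^2 - 8·t - 5. Derivando la velocidad, obtenemos la aceleración: a(t) = 60·t^3 + 48·t^2 - 12·t - 8. Usando a(t) = 60·t^3 + 48·t^2 - 12·t - 8 y sustituyendo t = 3, encontramos a = 2008.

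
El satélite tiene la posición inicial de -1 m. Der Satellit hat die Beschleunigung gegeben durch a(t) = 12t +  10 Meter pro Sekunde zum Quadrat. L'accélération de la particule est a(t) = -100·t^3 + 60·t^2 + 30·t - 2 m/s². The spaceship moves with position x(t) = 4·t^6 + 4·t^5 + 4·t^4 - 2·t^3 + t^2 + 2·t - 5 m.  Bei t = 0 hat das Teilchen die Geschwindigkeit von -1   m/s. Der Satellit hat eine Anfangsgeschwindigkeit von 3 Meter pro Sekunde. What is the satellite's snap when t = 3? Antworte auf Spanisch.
Debemos derivar nuestra ecuación de la aceleración a(t) = 12·t + 10 2 veces. La derivada de la aceleración da la sacudida: j(t) = 12. La derivada de la sacudida da el snap: s(t) = 0. Tenemos el snap s(t) = 0. Sustituyendo t = 3: s(3) = 0.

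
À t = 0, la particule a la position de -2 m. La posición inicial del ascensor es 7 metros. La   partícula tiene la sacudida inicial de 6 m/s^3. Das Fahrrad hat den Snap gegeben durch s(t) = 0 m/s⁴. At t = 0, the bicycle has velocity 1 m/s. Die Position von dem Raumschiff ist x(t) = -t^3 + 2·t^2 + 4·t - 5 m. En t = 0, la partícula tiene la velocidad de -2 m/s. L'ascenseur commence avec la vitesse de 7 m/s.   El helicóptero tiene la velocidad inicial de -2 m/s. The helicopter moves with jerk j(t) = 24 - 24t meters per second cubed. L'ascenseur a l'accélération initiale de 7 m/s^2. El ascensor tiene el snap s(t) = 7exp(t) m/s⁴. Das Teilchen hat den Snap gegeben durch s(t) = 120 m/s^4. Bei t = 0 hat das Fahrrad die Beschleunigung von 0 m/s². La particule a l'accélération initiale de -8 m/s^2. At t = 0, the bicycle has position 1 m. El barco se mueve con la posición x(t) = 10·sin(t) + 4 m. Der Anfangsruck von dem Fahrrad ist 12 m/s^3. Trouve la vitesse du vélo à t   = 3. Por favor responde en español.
Necesitamos integrar nuestra ecuación del snap s(t) = 0 3 veces. Integrando el snap y usando la condición inicial j(0) = 12, obtenemos j(t) = 12. Integrando la sacudida y usando la condición inicial a(0) = 0, obtenemos a(t) = 12·t. La integral de la aceleración es la velocidad. Usando v(0) = 1, obtenemos v(t) = 6·t^2 + 1. Usando v(t) = 6·t^2 + 1 y sustituyendo t = 3, encontramos v = 55.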